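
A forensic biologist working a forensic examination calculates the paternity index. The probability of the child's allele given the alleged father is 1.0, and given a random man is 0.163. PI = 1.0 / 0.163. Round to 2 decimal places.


Paternity Index calculation:
PI = P(allele|father) / P(allele|random)
PI = 1.0 / 0.163
PI = 6.13

6.13


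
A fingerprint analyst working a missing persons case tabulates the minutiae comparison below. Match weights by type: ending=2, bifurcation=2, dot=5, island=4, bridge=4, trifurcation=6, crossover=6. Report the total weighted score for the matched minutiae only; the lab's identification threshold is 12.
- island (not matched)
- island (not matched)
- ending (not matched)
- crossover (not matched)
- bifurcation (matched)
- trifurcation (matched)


Weighted minutiae match score:
  island: not matched, +0
  island: not matched, +0
  ending: not matched, +0
  crossover: not matched, +0
  bifurcation: matched, +2 (running total 2)
  trifurcation: matched, +6 (running total 8)
Total score = 8
Threshold = 12; verdict = inconclusive

8


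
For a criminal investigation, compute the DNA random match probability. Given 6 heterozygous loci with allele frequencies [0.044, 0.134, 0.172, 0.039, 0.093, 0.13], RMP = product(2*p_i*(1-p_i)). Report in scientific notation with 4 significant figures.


Computing RMP for 6 loci:
Locus 1: 2 * 0.044 * 0.956 = 0.084128
Locus 2: 2 * 0.134 * 0.866 = 0.232088
Locus 3: 2 * 0.172 * 0.828 = 0.284832
Locus 4: 2 * 0.039 * 0.961 = 0.074958
Locus 5: 2 * 0.093 * 0.907 = 0.168702
Locus 6: 2 * 0.13 * 0.87 = 0.2262
RMP = 1.591e-05

1.591e-05


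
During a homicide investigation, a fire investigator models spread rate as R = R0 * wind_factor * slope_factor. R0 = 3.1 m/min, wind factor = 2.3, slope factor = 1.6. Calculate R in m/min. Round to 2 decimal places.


Fire spread rate calculation:
R = R0 * wind_factor * slope_factor
= 3.1 * 2.3 * 1.6
= 7.13 * 1.6
= 11.41 m/min

11.41


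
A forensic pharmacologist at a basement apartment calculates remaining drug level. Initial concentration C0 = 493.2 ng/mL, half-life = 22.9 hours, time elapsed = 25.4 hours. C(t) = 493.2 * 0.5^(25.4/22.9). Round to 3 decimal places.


Drug concentration decay:
Number of half-lives = t / t_half = 25.4 / 22.9 = 1.10917
Decay factor = 0.5^1.10917 = 0.46356065
C(t) = 493.2 * 0.46356065 = 228.628 ng/mL

228.628


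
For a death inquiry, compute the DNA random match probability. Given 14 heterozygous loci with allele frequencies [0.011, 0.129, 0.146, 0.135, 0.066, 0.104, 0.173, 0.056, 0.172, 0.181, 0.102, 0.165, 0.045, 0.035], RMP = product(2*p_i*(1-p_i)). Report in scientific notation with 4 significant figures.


Computing RMP for 14 loci:
Locus 1: 2 * 0.011 * 0.989 = 0.021758
Locus 2: 2 * 0.129 * 0.871 = 0.224718
Locus 3: 2 * 0.146 * 0.854 = 0.249368
Locus 4: 2 * 0.135 * 0.865 = 0.23355
Locus 5: 2 * 0.066 * 0.934 = 0.123288
Locus 6: 2 * 0.104 * 0.896 = 0.186368
Locus 7: 2 * 0.173 * 0.827 = 0.286142
Locus 8: 2 * 0.056 * 0.944 = 0.105728
Locus 9: 2 * 0.172 * 0.828 = 0.284832
Locus 10: 2 * 0.181 * 0.819 = 0.296478
Locus 11: 2 * 0.102 * 0.898 = 0.183192
Locus 12: 2 * 0.165 * 0.835 = 0.27555
Locus 13: 2 * 0.045 * 0.955 = 0.08595
Locus 14: 2 * 0.035 * 0.965 = 0.06755
RMP = 4.899e-12

4.899e-12


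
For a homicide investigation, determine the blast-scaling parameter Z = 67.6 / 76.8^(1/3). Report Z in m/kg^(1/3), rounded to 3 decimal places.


Scaled distance calculation:
W^(1/3) = 76.8^(1/3) = 4.250634
Z = R / W^(1/3) = 67.6 / 4.250634
Z = 15.904 m/kg^(1/3)

15.904


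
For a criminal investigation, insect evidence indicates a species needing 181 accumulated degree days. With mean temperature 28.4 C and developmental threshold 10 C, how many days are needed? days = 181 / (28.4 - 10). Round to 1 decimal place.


Insect development time:
Effective temperature = avg_temp - T_base = 28.4 - 10 = 18.4 C
Days = ADD / effective_temp = 181 / 18.4 = 9.8 days

9.8


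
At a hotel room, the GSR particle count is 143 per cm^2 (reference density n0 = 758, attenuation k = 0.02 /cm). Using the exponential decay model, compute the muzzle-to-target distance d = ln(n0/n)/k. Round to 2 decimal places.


GSR distance calculation:
n0/n = 758 / 143 = 5.300699
ln(n0/n) = 1.667839
d = 1.667839 / 0.02 = 83.39 cm

83.39


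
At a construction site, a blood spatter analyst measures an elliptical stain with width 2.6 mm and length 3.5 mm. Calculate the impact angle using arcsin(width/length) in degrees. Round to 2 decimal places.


Blood spatter impact angle calculation:
width / length = 2.6 / 3.5 = 0.742857
angle = arcsin(0.742857)
angle = 47.98 degrees

47.98


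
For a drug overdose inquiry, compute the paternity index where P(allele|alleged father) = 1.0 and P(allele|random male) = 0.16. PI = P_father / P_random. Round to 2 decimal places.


Paternity Index calculation:
PI = P(allele|father) / P(allele|random)
PI = 1.0 / 0.16
PI = 6.25

6.25


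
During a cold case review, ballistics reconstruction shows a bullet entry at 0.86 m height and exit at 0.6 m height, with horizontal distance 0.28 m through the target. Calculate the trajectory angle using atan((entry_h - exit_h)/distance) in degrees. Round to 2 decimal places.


Bullet trajectory angle:
Height difference = 0.86 - 0.6 = 0.26 m
angle = atan(0.26 / 0.28)
angle = atan(0.928571)
angle = 42.88 degrees

42.88


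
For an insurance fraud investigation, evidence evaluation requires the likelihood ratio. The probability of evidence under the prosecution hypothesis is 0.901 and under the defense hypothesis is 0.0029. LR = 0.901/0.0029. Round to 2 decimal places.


Likelihood ratio calculation:
LR = P(E|Hp) / P(E|Hd)
LR = 0.901 / 0.0029
LR = 310.69

310.69


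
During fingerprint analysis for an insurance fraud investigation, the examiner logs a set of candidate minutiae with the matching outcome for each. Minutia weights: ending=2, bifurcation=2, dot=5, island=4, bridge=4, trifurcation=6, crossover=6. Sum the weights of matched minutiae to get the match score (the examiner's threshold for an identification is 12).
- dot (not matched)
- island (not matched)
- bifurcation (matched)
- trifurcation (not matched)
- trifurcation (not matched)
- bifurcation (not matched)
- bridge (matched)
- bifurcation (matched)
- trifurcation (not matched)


Weighted minutiae match score:
  dot: not matched, +0
  island: not matched, +0
  bifurcation: matched, +2 (running total 2)
  trifurcation: not matched, +0
  trifurcation: not matched, +0
  bifurcation: not matched, +0
  bridge: matched, +4 (running total 6)
  bifurcation: matched, +2 (running total 8)
  trifurcation: not matched, +0
Total score = 8
Threshold = 12; verdict = inconclusive

8


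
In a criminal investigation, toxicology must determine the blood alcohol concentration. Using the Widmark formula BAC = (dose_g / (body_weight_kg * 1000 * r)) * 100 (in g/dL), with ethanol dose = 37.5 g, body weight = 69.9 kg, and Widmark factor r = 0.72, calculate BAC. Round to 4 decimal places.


Applying the Widmark formula:
BAC = (dose_g / (body_wt * 1000 * r)) * 100
Denominator = 69.9 * 1000 * 0.72 = 50328
BAC = (37.5 / 50328) * 100
BAC = 0.0745 g/dL

0.0745


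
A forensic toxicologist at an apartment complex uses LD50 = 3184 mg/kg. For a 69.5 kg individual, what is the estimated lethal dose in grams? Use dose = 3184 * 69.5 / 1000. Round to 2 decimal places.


Lethal dose calculation:
Lethal dose = LD50 * body_weight / 1000
= 3184 * 69.5 / 1000
= 221288 / 1000
= 221.29 g

221.29


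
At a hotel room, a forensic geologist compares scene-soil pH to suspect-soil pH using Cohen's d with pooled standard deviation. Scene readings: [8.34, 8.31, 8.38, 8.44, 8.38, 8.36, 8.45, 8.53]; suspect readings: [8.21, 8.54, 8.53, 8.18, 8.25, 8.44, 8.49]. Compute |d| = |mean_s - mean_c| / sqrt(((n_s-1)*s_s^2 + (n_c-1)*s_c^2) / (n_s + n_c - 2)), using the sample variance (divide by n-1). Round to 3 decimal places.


Pooled-variance Cohen's d for soil pH comparison:
Scene mean = 67.19 / 8 = 8.39875
Suspect mean = 58.64 / 7 = 8.377143
Scene sample variance s_s^2 = 0.005012
Suspect sample variance s_c^2 = 0.024924
Pooled variance = ((n_s-1)*s_s^2 + (n_c-1)*s_c^2) / (n_s + n_c - 2) = 0.014202
Pooled SD = sqrt(0.014202) = 0.119172
Mean difference = 0.021607
|d| = |0.021607| / 0.119172 = 0.181

0.181


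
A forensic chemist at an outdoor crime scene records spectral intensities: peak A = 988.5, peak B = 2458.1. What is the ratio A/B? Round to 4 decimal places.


Spectral peak ratio:
Peak A = 988.5 counts
Peak B = 2458.1 counts
Ratio = 988.5 / 2458.1 = 0.4021

0.4021


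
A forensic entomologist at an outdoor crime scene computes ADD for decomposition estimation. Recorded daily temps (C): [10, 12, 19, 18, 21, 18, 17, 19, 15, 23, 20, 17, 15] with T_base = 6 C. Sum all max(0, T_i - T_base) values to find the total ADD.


Computing ADD day by day:
Day 1: max(0, 10 - 6) = 4
Day 2: max(0, 12 - 6) = 6
Day 3: max(0, 19 - 6) = 13
Day 4: max(0, 18 - 6) = 12
Day 5: max(0, 21 - 6) = 15
Day 6: max(0, 18 - 6) = 12
Day 7: max(0, 17 - 6) = 11
Day 8: max(0, 19 - 6) = 13
Day 9: max(0, 15 - 6) = 9
Day 10: max(0, 23 - 6) = 17
Day 11: max(0, 20 - 6) = 14
Day 12: max(0, 17 - 6) = 11
Day 13: max(0, 15 - 6) = 9
Total ADD = 146

146


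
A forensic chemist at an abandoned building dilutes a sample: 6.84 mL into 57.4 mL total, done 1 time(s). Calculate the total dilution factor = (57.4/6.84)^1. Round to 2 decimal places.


Dilution factor calculation:
Single dilution = V_total / V_sample = 57.4 / 6.84 ≈ 8.391813
Number of dilutions = 1
Total DF = (57.4 / 6.84)^1 (full precision, rounded at the end) = 8.39

8.39


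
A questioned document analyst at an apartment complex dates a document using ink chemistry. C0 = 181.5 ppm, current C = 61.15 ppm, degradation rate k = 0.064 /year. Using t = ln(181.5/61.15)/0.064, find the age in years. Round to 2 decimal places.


Document age estimation:
C0/C = 181.5 / 61.15 = 2.968111
ln(C0/C) = 1.087926
t = 1.087926 / 0.064 = 17.00 years

17.00


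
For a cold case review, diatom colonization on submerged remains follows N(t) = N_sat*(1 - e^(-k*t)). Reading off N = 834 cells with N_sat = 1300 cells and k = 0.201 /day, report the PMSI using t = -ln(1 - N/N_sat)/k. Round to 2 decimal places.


PMSI from diatom colonization curve:
N / N_sat = 834 / 1300 = 0.641538
1 - N/N_sat = 0.358462
ln(1 - N/N_sat) = -1.025933
t = -ln(1 - N/N_sat) / k = -(-1.025933) / 0.201 = 5.10 days

5.10


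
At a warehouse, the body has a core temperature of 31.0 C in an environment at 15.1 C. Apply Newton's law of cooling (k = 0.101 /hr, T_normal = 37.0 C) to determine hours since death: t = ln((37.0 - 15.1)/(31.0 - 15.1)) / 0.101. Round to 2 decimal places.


Using Newton's law of cooling:
t = ln((T_normal - T_ambient) / (T_body - T_ambient)) / k
T_normal - T_ambient = 21.9
T_body - T_ambient = 15.9
Ratio = 1.377358
ln(ratio) = 0.320167
t = 0.320167 / 0.101 = 3.17 hours

3.17


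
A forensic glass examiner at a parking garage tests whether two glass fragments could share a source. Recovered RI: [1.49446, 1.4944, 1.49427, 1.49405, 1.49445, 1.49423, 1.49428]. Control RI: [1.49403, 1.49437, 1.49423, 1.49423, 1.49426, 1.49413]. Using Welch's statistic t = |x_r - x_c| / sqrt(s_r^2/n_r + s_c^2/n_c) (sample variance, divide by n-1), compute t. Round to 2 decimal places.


Welch's t-criterion for glass RI comparison:
Recovered mean = sum / n_r = 10.46014 / 7 = 1.4943057
Control mean = sum / n_c = 8.96525 / 6 = 1.4942083
Recovered sample variance s_r^2 = 2.10952e-08
Control sample variance s_c^2 = 1.35367e-08
Welch SE (unpooled) = sqrt(s_r^2/n_r + s_c^2/n_c) = sqrt(3.01361e-09 + 2.25611e-09) = sqrt(5.26972e-09) = 7.25928e-05
|mean_r - mean_c| = 9.7381e-05
t = 9.7381e-05 / 7.25928e-05 = 1.34

1.34


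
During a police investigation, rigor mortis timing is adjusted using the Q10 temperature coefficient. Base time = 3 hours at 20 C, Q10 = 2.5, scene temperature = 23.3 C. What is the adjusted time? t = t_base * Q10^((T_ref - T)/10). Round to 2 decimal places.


Rigor mortis time adjustment:
Exponent = (T_ref - T_actual) / 10 = (20 - 23.3) / 10 = -0.33
Q10 factor = 2.5^-0.33 = 0.73906
t_adjusted = 3 * 0.73906 = 2.22 hours

2.22


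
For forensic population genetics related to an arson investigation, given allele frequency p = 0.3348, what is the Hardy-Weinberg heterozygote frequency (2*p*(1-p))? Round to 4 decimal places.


Hardy-Weinberg heterozygote frequency:
q = 1 - p = 1 - 0.3348 = 0.6652
2pq = 2 * 0.3348 * 0.6652 = 0.4454

0.4454


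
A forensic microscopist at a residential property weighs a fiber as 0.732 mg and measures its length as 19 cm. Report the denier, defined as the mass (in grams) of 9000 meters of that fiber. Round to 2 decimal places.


Denier calculation:
Mass in grams = 0.732 mg / 1000 = 0.000732 g
Length in meters = 19 cm / 100 = 0.19 m
Linear density = mass / length = 0.000732 / 0.19 = 0.00385263 g/m
Denier = (g/m) * 9000 = 0.00385263 * 9000 = 34.67

34.67


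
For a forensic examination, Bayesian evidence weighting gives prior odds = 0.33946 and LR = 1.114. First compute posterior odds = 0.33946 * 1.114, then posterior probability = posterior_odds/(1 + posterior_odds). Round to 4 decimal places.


Bayesian evidence evaluation:
Posterior odds = prior_odds * LR = 0.33946 * 1.114 = 0.3781584
Posterior probability = posterior_odds / (1 + posterior_odds)
= 0.3781584 / (1 + 0.3781584)
= 0.3781584 / 1.3781584
= 0.2744

0.2744


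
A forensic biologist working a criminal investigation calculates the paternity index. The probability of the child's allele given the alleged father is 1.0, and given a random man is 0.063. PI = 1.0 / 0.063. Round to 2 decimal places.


Paternity Index calculation:
PI = P(allele|father) / P(allele|random)
PI = 1.0 / 0.063
PI = 15.87

15.87


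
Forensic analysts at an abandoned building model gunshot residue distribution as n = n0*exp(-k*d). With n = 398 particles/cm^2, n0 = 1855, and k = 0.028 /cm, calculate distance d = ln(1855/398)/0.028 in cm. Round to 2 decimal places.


GSR distance calculation:
n0/n = 1855 / 398 = 4.660804
ln(n0/n) = 1.539188
d = 1.539188 / 0.028 = 54.97 cm

54.97


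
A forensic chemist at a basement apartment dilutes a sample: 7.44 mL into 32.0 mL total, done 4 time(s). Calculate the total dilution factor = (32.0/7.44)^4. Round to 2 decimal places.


Dilution factor calculation:
Single dilution = V_total / V_sample = 32.0 / 7.44 ≈ 4.301075
Number of dilutions = 4
Total DF = (32.0 / 7.44)^4 (full precision, rounded at the end) = 342.22

342.22


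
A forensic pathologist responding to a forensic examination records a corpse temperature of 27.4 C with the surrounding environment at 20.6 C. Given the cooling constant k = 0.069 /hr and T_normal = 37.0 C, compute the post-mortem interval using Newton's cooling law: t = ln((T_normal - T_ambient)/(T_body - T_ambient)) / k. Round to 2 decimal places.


Using Newton's law of cooling:
t = ln((T_normal - T_ambient) / (T_body - T_ambient)) / k
T_normal - T_ambient = 16.4
T_body - T_ambient = 6.8
Ratio = 2.411765
ln(ratio) = 0.880359
t = 0.880359 / 0.069 = 12.76 hours

12.76


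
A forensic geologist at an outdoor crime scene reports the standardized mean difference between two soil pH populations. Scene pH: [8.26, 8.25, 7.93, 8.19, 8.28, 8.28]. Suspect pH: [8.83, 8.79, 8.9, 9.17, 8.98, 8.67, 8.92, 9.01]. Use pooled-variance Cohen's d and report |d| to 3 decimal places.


Pooled-variance Cohen's d for soil pH comparison:
Scene mean = 49.19 / 6 = 8.198333
Suspect mean = 71.27 / 8 = 8.90875
Scene sample variance s_s^2 = 0.018377
Suspect sample variance s_c^2 = 0.023013
Pooled variance = ((n_s-1)*s_s^2 + (n_c-1)*s_c^2) / (n_s + n_c - 2) = 0.021081
Pooled SD = sqrt(0.021081) = 0.145193
Mean difference = -0.710417
|d| = |-0.710417| / 0.145193 = 4.893

4.893


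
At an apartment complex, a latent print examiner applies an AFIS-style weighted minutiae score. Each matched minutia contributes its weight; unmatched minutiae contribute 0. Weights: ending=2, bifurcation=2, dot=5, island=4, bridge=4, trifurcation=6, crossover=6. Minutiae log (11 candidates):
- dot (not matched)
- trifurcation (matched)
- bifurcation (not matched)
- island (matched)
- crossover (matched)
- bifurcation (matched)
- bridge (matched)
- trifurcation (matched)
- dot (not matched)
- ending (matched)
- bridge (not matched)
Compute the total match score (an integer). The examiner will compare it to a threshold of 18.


Weighted minutiae match score:
  dot: not matched, +0
  trifurcation: matched, +6 (running total 6)
  bifurcation: not matched, +0
  island: matched, +4 (running total 10)
  crossover: matched, +6 (running total 16)
  bifurcation: matched, +2 (running total 18)
  bridge: matched, +4 (running total 22)
  trifurcation: matched, +6 (running total 28)
  dot: not matched, +0
  ending: matched, +2 (running total 30)
  bridge: not matched, +0
Total score = 30
Threshold = 18; verdict = identification

30


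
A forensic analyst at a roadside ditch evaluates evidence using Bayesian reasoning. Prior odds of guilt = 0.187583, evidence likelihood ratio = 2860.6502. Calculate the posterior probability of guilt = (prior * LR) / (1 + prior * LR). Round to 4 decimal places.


Bayesian evidence evaluation:
Posterior odds = prior_odds * LR = 0.187583 * 2860.6502 = 536.6093
Posterior probability = posterior_odds / (1 + posterior_odds)
= 536.6093 / (1 + 536.6093)
= 536.6093 / 537.6093
= 0.9981

0.9981


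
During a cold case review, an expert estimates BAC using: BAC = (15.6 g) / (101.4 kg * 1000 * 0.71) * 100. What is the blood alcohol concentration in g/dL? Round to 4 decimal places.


Applying the Widmark formula:
BAC = (dose_g / (body_wt * 1000 * r)) * 100
Denominator = 101.4 * 1000 * 0.71 = 71994
BAC = (15.6 / 71994) * 100
BAC = 0.0217 g/dL

0.0217


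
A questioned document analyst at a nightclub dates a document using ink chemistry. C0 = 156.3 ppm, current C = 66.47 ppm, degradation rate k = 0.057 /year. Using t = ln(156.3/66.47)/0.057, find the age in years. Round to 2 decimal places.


Document age estimation:
C0/C = 156.3 / 66.47 = 2.351437
ln(C0/C) = 0.855027
t = 0.855027 / 0.057 = 15.00 years

15.00


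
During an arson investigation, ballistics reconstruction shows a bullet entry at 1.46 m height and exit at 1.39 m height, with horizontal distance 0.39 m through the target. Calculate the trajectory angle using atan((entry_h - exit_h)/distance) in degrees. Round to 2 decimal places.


Bullet trajectory angle:
Height difference = 1.46 - 1.39 = 0.07 m
angle = atan(0.07 / 0.39)
angle = atan(0.179487)
angle = 10.18 degrees

10.18


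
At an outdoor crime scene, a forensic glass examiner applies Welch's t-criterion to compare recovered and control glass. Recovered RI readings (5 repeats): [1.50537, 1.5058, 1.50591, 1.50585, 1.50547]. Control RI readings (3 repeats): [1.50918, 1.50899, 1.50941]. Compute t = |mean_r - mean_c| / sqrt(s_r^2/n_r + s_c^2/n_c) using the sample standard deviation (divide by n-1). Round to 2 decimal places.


Welch's t-criterion for glass RI comparison:
Recovered mean = sum / n_r = 7.5284 / 5 = 1.50568
Control mean = sum / n_c = 4.52758 / 3 = 1.5091933
Recovered sample variance s_r^2 = 5.91e-08
Control sample variance s_c^2 = 4.42333e-08
Welch SE (unpooled) = sqrt(s_r^2/n_r + s_c^2/n_c) = sqrt(1.182e-08 + 1.47444e-08) = sqrt(2.65644e-08) = 0.000162986
|mean_r - mean_c| = 0.00351333
t = 0.00351333 / 0.000162986 = 21.56

21.56


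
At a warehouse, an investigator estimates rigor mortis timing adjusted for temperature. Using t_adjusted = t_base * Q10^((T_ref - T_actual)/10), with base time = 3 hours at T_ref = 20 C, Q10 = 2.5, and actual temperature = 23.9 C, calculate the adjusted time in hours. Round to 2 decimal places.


Rigor mortis time adjustment:
Exponent = (T_ref - T_actual) / 10 = (20 - 23.9) / 10 = -0.39
Q10 factor = 2.5^-0.39 = 0.69953
t_adjusted = 3 * 0.69953 = 2.10 hours

2.10


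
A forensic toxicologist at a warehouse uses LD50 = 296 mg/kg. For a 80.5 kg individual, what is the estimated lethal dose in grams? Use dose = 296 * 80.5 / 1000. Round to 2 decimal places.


Lethal dose calculation:
Lethal dose = LD50 * body_weight / 1000
= 296 * 80.5 / 1000
= 23828 / 1000
= 23.83 g

23.83


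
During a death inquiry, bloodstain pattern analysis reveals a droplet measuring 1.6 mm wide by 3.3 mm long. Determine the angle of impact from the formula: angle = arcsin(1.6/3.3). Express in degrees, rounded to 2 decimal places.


Blood spatter impact angle calculation:
width / length = 1.6 / 3.3 = 0.484848
angle = arcsin(0.484848)
angle = 29.00 degrees

29.00


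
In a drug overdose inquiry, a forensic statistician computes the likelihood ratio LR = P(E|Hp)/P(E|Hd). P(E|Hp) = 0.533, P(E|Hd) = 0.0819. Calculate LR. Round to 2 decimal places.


Likelihood ratio calculation:
LR = P(E|Hp) / P(E|Hd)
LR = 0.533 / 0.0819
LR = 6.51

6.51


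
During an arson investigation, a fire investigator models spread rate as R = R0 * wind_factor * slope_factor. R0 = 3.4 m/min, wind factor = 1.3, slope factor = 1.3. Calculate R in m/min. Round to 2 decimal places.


Fire spread rate calculation:
R = R0 * wind_factor * slope_factor
= 3.4 * 1.3 * 1.3
= 4.42 * 1.3
= 5.75 m/min

5.75


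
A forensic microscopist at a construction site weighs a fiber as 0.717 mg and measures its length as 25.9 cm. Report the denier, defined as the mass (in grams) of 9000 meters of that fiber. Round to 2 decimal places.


Denier calculation:
Mass in grams = 0.717 mg / 1000 = 0.000717 g
Length in meters = 25.9 cm / 100 = 0.259 m
Linear density = mass / length = 0.000717 / 0.259 = 0.00276834 g/m
Denier = (g/m) * 9000 = 0.00276834 * 9000 = 24.92

24.92


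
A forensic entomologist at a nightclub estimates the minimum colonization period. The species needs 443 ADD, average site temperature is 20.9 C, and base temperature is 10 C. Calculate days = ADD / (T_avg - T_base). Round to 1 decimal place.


Insect development time:
Effective temperature = avg_temp - T_base = 20.9 - 10 = 10.9 C
Days = ADD / effective_temp = 443 / 10.9 = 40.6 days

40.6


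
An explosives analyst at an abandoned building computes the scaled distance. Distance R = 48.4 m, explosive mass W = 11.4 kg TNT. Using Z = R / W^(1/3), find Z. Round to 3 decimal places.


Scaled distance calculation:
W^(1/3) = 11.4^(1/3) = 2.250617
Z = R / W^(1/3) = 48.4 / 2.250617
Z = 21.505 m/kg^(1/3)

21.505


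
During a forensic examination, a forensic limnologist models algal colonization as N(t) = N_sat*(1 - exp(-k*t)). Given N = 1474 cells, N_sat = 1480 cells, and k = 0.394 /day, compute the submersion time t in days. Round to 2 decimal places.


PMSI from diatom colonization curve:
N / N_sat = 1474 / 1480 = 0.995946
1 - N/N_sat = 0.004054
ln(1 - N/N_sat) = -5.508051
t = -ln(1 - N/N_sat) / k = -(-5.508051) / 0.394 = 13.98 days

13.98


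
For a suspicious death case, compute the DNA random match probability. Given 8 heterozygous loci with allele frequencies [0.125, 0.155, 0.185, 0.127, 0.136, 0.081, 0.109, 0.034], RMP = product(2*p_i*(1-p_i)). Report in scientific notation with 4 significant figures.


Computing RMP for 8 loci:
Locus 1: 2 * 0.125 * 0.875 = 0.21875
Locus 2: 2 * 0.155 * 0.845 = 0.26195
Locus 3: 2 * 0.185 * 0.815 = 0.30155
Locus 4: 2 * 0.127 * 0.873 = 0.221742
Locus 5: 2 * 0.136 * 0.864 = 0.235008
Locus 6: 2 * 0.081 * 0.919 = 0.148878
Locus 7: 2 * 0.109 * 0.891 = 0.194238
Locus 8: 2 * 0.034 * 0.966 = 0.065688
RMP = 1.710e-06

1.710e-06


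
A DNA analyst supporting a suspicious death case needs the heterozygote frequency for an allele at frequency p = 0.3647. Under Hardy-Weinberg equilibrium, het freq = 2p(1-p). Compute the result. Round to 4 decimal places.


Hardy-Weinberg heterozygote frequency:
q = 1 - p = 1 - 0.3647 = 0.6353
2pq = 2 * 0.3647 * 0.6353 = 0.4634

0.4634


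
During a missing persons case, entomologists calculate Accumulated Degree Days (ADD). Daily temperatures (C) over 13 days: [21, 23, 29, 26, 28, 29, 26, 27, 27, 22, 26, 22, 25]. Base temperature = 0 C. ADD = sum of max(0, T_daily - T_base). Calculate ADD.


Computing ADD day by day:
Day 1: max(0, 21 - 0) = 21
Day 2: max(0, 23 - 0) = 23
Day 3: max(0, 29 - 0) = 29
Day 4: max(0, 26 - 0) = 26
Day 5: max(0, 28 - 0) = 28
Day 6: max(0, 29 - 0) = 29
Day 7: max(0, 26 - 0) = 26
Day 8: max(0, 27 - 0) = 27
Day 9: max(0, 27 - 0) = 27
Day 10: max(0, 22 - 0) = 22
Day 11: max(0, 26 - 0) = 26
Day 12: max(0, 22 - 0) = 22
Day 13: max(0, 25 - 0) = 25
Total ADD = 331

331


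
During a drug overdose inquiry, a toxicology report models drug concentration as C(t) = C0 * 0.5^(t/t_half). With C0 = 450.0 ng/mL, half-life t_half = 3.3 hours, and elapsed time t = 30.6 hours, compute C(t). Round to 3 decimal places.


Drug concentration decay:
Number of half-lives = t / t_half = 30.6 / 3.3 = 9.272727
Decay factor = 0.5^9.272727 = 0.00161671
C(t) = 450.0 * 0.00161671 = 0.728 ng/mL

0.728


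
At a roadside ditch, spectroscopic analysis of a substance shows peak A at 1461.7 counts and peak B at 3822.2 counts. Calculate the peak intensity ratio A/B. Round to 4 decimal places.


Spectral peak ratio:
Peak A = 1461.7 counts
Peak B = 3822.2 counts
Ratio = 1461.7 / 3822.2 = 0.3824

0.3824


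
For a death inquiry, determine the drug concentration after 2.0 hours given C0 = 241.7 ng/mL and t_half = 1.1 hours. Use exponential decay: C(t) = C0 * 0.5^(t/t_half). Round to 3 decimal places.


Drug concentration decay:
Number of half-lives = t / t_half = 2.0 / 1.1 = 1.818182
Decay factor = 0.5^1.818182 = 0.28357809
C(t) = 241.7 * 0.28357809 = 68.541 ng/mL

68.541


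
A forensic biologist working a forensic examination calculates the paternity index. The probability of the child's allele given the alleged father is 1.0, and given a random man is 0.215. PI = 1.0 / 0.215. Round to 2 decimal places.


Paternity Index calculation:
PI = P(allele|father) / P(allele|random)
PI = 1.0 / 0.215
PI = 4.65

4.65


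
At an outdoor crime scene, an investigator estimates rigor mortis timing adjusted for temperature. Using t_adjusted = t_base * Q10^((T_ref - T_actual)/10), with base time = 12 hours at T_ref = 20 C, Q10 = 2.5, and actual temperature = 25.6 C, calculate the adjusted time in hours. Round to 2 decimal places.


Rigor mortis time adjustment:
Exponent = (T_ref - T_actual) / 10 = (20 - 25.6) / 10 = -0.56
Q10 factor = 2.5^-0.56 = 0.59862
t_adjusted = 12 * 0.59862 = 7.18 hours

7.18


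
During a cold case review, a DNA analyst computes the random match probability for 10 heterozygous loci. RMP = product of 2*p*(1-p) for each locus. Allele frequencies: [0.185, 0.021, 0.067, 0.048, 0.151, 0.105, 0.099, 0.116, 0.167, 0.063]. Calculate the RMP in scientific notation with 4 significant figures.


Computing RMP for 10 loci:
Locus 1: 2 * 0.185 * 0.815 = 0.30155
Locus 2: 2 * 0.021 * 0.979 = 0.041118
Locus 3: 2 * 0.067 * 0.933 = 0.125022
Locus 4: 2 * 0.048 * 0.952 = 0.091392
Locus 5: 2 * 0.151 * 0.849 = 0.256398
Locus 6: 2 * 0.105 * 0.895 = 0.18795
Locus 7: 2 * 0.099 * 0.901 = 0.178398
Locus 8: 2 * 0.116 * 0.884 = 0.205088
Locus 9: 2 * 0.167 * 0.833 = 0.278222
Locus 10: 2 * 0.063 * 0.937 = 0.118062
RMP = 8.205e-09

8.205e-09


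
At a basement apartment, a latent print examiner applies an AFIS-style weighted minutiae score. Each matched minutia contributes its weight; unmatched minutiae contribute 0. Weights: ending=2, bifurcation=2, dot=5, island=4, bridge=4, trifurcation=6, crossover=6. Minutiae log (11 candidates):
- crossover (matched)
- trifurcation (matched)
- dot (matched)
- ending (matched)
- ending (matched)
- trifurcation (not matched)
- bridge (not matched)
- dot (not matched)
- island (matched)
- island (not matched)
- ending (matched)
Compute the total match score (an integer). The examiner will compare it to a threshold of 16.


Weighted minutiae match score:
  crossover: matched, +6 (running total 6)
  trifurcation: matched, +6 (running total 12)
  dot: matched, +5 (running total 17)
  ending: matched, +2 (running total 19)
  ending: matched, +2 (running total 21)
  trifurcation: not matched, +0
  bridge: not matched, +0
  dot: not matched, +0
  island: matched, +4 (running total 25)
  island: not matched, +0
  ending: matched, +2 (running total 27)
Total score = 27
Threshold = 16; verdict = identification

27


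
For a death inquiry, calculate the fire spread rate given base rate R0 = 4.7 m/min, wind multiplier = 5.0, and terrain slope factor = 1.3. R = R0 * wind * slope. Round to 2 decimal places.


Fire spread rate calculation:
R = R0 * wind_factor * slope_factor
= 4.7 * 5.0 * 1.3
= 23.5 * 1.3
= 30.55 m/min

30.55


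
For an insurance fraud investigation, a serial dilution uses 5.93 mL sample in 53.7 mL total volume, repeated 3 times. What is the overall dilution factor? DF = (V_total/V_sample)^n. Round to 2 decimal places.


Dilution factor calculation:
Single dilution = V_total / V_sample = 53.7 / 5.93 ≈ 9.055649
Number of dilutions = 3
Total DF = (53.7 / 5.93)^3 (full precision, rounded at the end) = 742.61

742.61


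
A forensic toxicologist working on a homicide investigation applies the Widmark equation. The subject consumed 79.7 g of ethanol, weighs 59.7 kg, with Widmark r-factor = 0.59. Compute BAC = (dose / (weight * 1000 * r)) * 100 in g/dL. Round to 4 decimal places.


Applying the Widmark formula:
BAC = (dose_g / (body_wt * 1000 * r)) * 100
Denominator = 59.7 * 1000 * 0.59 = 35223
BAC = (79.7 / 35223) * 100
BAC = 0.2263 g/dL

0.2263


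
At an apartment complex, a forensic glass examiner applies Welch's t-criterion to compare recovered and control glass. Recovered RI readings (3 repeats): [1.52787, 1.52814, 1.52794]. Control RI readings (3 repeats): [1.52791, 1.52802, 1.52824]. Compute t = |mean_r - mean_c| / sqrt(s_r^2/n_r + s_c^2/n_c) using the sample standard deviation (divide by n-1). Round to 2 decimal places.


Welch's t-criterion for glass RI comparison:
Recovered mean = sum / n_r = 4.58395 / 3 = 1.5279833
Control mean = sum / n_c = 4.58417 / 3 = 1.5280567
Recovered sample variance s_r^2 = 1.96333e-08
Control sample variance s_c^2 = 2.82333e-08
Welch SE (unpooled) = sqrt(s_r^2/n_r + s_c^2/n_c) = sqrt(6.54444e-09 + 9.41111e-09) = sqrt(1.59555e-08) = 0.000126315
|mean_r - mean_c| = 7.33333e-05
t = 7.33333e-05 / 0.000126315 = 0.58

0.58


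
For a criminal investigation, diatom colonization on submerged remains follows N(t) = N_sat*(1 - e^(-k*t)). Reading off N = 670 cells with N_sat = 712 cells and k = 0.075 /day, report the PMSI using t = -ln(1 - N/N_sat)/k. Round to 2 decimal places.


PMSI from diatom colonization curve:
N / N_sat = 670 / 712 = 0.941011
1 - N/N_sat = 0.058989
ln(1 - N/N_sat) = -2.830404
t = -ln(1 - N/N_sat) / k = -(-2.830404) / 0.075 = 37.74 days

37.74


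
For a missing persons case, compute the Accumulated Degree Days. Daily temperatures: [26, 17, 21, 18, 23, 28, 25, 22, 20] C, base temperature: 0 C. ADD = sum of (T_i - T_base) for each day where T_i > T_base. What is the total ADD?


Computing ADD day by day:
Day 1: max(0, 26 - 0) = 26
Day 2: max(0, 17 - 0) = 17
Day 3: max(0, 21 - 0) = 21
Day 4: max(0, 18 - 0) = 18
Day 5: max(0, 23 - 0) = 23
Day 6: max(0, 28 - 0) = 28
Day 7: max(0, 25 - 0) = 25
Day 8: max(0, 22 - 0) = 22
Day 9: max(0, 20 - 0) = 20
Total ADD = 200

200


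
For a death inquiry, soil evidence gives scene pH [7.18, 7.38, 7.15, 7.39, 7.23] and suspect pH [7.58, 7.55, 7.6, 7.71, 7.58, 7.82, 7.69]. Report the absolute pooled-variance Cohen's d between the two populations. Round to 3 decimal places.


Pooled-variance Cohen's d for soil pH comparison:
Scene mean = 36.33 / 5 = 7.266
Suspect mean = 53.53 / 7 = 7.647143
Scene sample variance s_s^2 = 0.01263
Suspect sample variance s_c^2 = 0.00939
Pooled variance = ((n_s-1)*s_s^2 + (n_c-1)*s_c^2) / (n_s + n_c - 2) = 0.010686
Pooled SD = sqrt(0.010686) = 0.103373
Mean difference = -0.381143
|d| = |-0.381143| / 0.103373 = 3.687

3.687


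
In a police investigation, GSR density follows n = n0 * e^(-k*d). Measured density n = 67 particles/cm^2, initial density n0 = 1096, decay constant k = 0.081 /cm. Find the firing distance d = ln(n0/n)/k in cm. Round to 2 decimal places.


GSR distance calculation:
n0/n = 1096 / 67 = 16.358209
ln(n0/n) = 2.79473
d = 2.79473 / 0.081 = 34.50 cm

34.50


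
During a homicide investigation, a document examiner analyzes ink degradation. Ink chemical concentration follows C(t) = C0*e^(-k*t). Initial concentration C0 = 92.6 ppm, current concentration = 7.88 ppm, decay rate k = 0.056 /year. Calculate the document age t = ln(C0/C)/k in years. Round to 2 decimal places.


Document age estimation:
C0/C = 92.6 / 7.88 = 11.751269
ln(C0/C) = 2.463961
t = 2.463961 / 0.056 = 44.00 years

44.00


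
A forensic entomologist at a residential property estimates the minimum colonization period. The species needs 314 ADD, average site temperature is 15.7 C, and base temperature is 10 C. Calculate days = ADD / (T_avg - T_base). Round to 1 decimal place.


Insect development time:
Effective temperature = avg_temp - T_base = 15.7 - 10 = 5.7 C
Days = ADD / effective_temp = 314 / 5.7 = 55.1 days

55.1


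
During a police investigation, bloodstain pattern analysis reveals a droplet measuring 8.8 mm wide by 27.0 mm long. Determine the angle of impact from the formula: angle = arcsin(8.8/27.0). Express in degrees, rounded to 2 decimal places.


Blood spatter impact angle calculation:
width / length = 8.8 / 27.0 = 0.325926
angle = arcsin(0.325926)
angle = 19.02 degrees

19.02


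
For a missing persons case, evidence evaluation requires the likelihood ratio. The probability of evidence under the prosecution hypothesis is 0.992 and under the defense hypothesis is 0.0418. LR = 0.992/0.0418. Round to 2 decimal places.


Likelihood ratio calculation:
LR = P(E|Hp) / P(E|Hd)
LR = 0.992 / 0.0418
LR = 23.73

23.73


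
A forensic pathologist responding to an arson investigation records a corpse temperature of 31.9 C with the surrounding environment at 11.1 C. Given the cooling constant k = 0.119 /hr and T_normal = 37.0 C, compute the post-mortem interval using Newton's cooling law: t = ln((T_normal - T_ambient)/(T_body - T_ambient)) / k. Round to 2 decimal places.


Using Newton's law of cooling:
t = ln((T_normal - T_ambient) / (T_body - T_ambient)) / k
T_normal - T_ambient = 25.9
T_body - T_ambient = 20.8
Ratio = 1.245192
ln(ratio) = 0.21929
t = 0.21929 / 0.119 = 1.84 hours

1.84


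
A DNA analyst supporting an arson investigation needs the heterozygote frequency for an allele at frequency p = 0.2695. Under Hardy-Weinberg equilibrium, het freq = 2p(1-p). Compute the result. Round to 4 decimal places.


Hardy-Weinberg heterozygote frequency:
q = 1 - p = 1 - 0.2695 = 0.7305
2pq = 2 * 0.2695 * 0.7305 = 0.3937

0.3937


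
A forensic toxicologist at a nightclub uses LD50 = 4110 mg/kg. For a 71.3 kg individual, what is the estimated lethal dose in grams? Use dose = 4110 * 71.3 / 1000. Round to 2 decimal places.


Lethal dose calculation:
Lethal dose = LD50 * body_weight / 1000
= 4110 * 71.3 / 1000
= 293043 / 1000
= 293.04 g

293.04


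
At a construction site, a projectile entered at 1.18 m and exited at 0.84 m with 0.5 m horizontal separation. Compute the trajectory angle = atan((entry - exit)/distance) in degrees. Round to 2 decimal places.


Bullet trajectory angle:
Height difference = 1.18 - 0.84 = 0.34 m
angle = atan(0.34 / 0.5)
angle = atan(0.68)
angle = 34.22 degrees

34.22


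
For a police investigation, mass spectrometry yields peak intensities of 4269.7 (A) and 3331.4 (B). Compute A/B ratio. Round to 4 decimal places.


Spectral peak ratio:
Peak A = 4269.7 counts
Peak B = 3331.4 counts
Ratio = 4269.7 / 3331.4 = 1.2817

1.2817


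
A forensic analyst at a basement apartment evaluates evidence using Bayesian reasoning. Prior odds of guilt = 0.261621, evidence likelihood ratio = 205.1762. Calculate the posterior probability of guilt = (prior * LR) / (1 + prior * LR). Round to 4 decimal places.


Bayesian evidence evaluation:
Posterior odds = prior_odds * LR = 0.261621 * 205.1762 = 53.6784
Posterior probability = posterior_odds / (1 + posterior_odds)
= 53.6784 / (1 + 53.6784)
= 53.6784 / 54.6784
= 0.9817

0.9817


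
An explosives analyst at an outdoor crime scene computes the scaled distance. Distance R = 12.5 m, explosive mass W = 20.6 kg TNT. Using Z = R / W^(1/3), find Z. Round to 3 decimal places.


Scaled distance calculation:
W^(1/3) = 20.6^(1/3) = 2.741295
Z = R / W^(1/3) = 12.5 / 2.741295
Z = 4.560 m/kg^(1/3)

4.560


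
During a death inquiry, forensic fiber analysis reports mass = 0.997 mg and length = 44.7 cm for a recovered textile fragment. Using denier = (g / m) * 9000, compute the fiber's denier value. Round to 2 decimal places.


Denier calculation:
Mass in grams = 0.997 mg / 1000 = 0.000997 g
Length in meters = 44.7 cm / 100 = 0.447 m
Linear density = mass / length = 0.000997 / 0.447 = 0.00223043 g/m
Denier = (g/m) * 9000 = 0.00223043 * 9000 = 20.07

20.07


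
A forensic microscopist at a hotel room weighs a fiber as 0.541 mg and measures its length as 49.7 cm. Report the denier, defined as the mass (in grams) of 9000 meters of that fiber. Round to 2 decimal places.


Denier calculation:
Mass in grams = 0.541 mg / 1000 = 0.000541 g
Length in meters = 49.7 cm / 100 = 0.497 m
Linear density = mass / length = 0.000541 / 0.497 = 0.00108853 g/m
Denier = (g/m) * 9000 = 0.00108853 * 9000 = 9.80

9.80


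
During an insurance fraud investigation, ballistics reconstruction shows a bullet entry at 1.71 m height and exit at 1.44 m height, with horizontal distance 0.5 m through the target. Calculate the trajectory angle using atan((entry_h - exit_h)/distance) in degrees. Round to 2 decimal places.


Bullet trajectory angle:
Height difference = 1.71 - 1.44 = 0.27 m
angle = atan(0.27 / 0.5)
angle = atan(0.54)
angle = 28.37 degrees

28.37


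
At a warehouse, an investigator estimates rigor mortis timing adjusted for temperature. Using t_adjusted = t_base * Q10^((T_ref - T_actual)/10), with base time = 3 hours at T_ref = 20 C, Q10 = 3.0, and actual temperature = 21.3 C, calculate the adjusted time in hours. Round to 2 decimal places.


Rigor mortis time adjustment:
Exponent = (T_ref - T_actual) / 10 = (20 - 21.3) / 10 = -0.13
Q10 factor = 3.0^-0.13 = 0.86691
t_adjusted = 3 * 0.86691 = 2.60 hours

2.60


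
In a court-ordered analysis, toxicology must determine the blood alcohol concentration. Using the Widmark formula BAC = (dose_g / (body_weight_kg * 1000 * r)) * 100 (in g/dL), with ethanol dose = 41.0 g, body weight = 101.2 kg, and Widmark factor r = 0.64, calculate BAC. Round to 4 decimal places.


Applying the Widmark formula:
BAC = (dose_g / (body_wt * 1000 * r)) * 100
Denominator = 101.2 * 1000 * 0.64 = 64768
BAC = (41.0 / 64768) * 100
BAC = 0.0633 g/dL

0.0633


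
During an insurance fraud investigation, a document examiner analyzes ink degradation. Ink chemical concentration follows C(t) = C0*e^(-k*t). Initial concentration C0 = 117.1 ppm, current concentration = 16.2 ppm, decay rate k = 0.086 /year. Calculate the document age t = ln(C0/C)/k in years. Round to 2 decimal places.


Document age estimation:
C0/C = 117.1 / 16.2 = 7.228395
ln(C0/C) = 1.978017
t = 1.978017 / 0.086 = 23.00 years

23.00


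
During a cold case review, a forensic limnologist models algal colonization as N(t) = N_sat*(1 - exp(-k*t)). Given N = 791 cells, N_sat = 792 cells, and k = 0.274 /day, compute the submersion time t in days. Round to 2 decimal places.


PMSI from diatom colonization curve:
N / N_sat = 791 / 792 = 0.998737
1 - N/N_sat = 0.001263
ln(1 - N/N_sat) = -6.674265
t = -ln(1 - N/N_sat) / k = -(-6.674265) / 0.274 = 24.36 days

24.36


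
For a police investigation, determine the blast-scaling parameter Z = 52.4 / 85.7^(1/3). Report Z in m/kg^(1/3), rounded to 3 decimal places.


Scaled distance calculation:
W^(1/3) = 85.7^(1/3) = 4.408866
Z = R / W^(1/3) = 52.4 / 4.408866
Z = 11.885 m/kg^(1/3)

11.885


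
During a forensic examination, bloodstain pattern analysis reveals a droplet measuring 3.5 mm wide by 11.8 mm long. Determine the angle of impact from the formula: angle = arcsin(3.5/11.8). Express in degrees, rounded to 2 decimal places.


Blood spatter impact angle calculation:
width / length = 3.5 / 11.8 = 0.29661
angle = arcsin(0.29661)
angle = 17.25 degrees

17.25
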